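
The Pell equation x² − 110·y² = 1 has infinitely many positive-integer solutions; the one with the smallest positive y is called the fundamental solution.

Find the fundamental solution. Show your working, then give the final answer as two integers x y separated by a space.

√110 → a₀=10, period (2,20); ℓ=2 even so k=1
a_0=10:  p_0=10·1+0=10,  q_0=10·0+1=1
a_1=2:  p_1=2·10+1=21,  q_1=2·1+0=2
(x₁, y₁) = (21, 2);  21² − 110·2² = 1 ✓

21 2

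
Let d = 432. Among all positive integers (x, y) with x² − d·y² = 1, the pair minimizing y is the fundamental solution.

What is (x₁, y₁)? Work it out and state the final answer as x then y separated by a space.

1351 65

[20; 1,3,1,1,1,3,1,40] for √432; ℓ=8 ⇒ convergent index 7
i=0: a=20 ⇒ p=20, q=1
…
i=2: a=3 ⇒ p=83, q=4
…
i=5: a=1 ⇒ p=291, q=14
i=6: a=3 ⇒ p=1060, q=51
i=7: a=1 ⇒ p=1351, q=65
(x₁, y₁) = (1351, 65);  1351² − 432·65² = 1 ✓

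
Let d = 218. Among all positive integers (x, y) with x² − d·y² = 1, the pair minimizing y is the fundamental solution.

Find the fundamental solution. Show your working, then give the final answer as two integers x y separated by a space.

126003 8534

√218 → a₀=14, period (1,3,3,1,28); ℓ=5 odd so k=9
k=0  a_k=14  p_k/q_k = 14/1
k=1  a_k=1  p_k/q_k = 15/1
…
k=4  a_k=1  p_k/q_k = 251/17
k=5  a_k=28  p_k/q_k = 7220/489
k=6  a_k=1  p_k/q_k = 7471/506
…
k=8  a_k=3  p_k/q_k = 96370/6527
k=9  a_k=1  p_k/q_k = 126003/8534
fundamental: x₁=126003, y₁=8534  (since 15876756009 − 218·72829156 = 1)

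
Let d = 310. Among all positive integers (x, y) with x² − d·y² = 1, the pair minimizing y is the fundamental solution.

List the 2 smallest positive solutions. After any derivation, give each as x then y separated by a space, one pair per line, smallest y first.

848719 48204
1440647881921 81823301352

√310 → a₀=17, period (1,1,1,1,5,…,1,1,34); ℓ=16 even so k=15
step 0: (17, 1)  from 17·(1,0) + (0,1)
step 1: (18, 1)  from 1·(17,1) + (1,0)
…
step 4: (88, 5)  from 1·(53,3) + (35,2)
step 5: (493, 28)  from 5·(88,5) + (53,3)
…
step 14: (515017, 29251)  from 1·(333702,18953) + (181315,10298)
step 15: (848719, 48204)  from 1·(515017,29251) + (333702,18953)
→ (848719, 48204).  Check: 848719²=720323940961, 310·48204²=720323940960, difference 1.
n=2: (848719,48204)∘(848719,48204) = (848719·848719+310·48204·48204, 848719·48204+48204·848719) = (1440647881921,81823301352)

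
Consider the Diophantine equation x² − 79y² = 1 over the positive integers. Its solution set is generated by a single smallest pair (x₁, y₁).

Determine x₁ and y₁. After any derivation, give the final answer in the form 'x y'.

80 9

√79 = [8; 1,7,1,16, …], period ℓ=4 (even) → k=3
k=0  a_k=8  p_k/q_k = 8/1
…
k=2  a_k=7  p_k/q_k = 71/8
k=3  a_k=1  p_k/q_k = 80/9
fundamental: x₁=80, y₁=9  (since 6400 − 79·81 = 1)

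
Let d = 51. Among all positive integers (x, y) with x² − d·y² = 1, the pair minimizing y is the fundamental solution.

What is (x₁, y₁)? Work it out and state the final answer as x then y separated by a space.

[7; 7,14] for √51; ℓ=2 ⇒ convergent index 1
i=0: a=7 ⇒ p=7, q=1
i=1: a=7 ⇒ p=50, q=7
→ (50, 7).  Check: 50²=2500, 51·7²=2499, difference 1.

50 7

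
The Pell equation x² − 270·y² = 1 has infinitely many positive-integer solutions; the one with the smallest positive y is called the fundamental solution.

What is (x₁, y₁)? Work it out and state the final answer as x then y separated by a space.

√270 → a₀=16, period (2,3,6,3,2,32); ℓ=6 even so k=5
step 0: (16, 1)  from 16·(1,0) + (0,1)
step 1: (33, 2)  from 2·(16,1) + (1,0)
step 2: (115, 7)  from 3·(33,2) + (16,1)
…
step 4: (2284, 139)  from 3·(723,44) + (115,7)
step 5: (5291, 322)  from 2·(2284,139) + (723,44)
(x₁, y₁) = (5291, 322);  5291² − 270·322² = 1 ✓

5291 322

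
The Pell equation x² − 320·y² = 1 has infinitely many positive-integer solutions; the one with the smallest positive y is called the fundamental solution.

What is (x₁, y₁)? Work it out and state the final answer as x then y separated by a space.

[17; 1,7,1,34] for √320; ℓ=4 ⇒ convergent index 3
a_0=17:  p_0=17·1+0=17,  q_0=17·0+1=1
a_1=1:  p_1=1·17+1=18,  q_1=1·1+0=1
a_2=7:  p_2=7·18+17=143,  q_2=7·1+1=8
a_3=1:  p_3=1·143+18=161,  q_3=1·8+1=9
→ (161, 9).  Check: 161²=25921, 320·9²=25920, difference 1.

161 9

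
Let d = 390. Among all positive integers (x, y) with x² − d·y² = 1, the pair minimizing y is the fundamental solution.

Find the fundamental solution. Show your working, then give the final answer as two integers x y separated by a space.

79 4

√390 = [19; 1,2,1,38, …], period ℓ=4 (even) → k=3
k=0  a_k=19  p_k/q_k = 19/1
k=1  a_k=1  p_k/q_k = 20/1
k=2  a_k=2  p_k/q_k = 59/3
k=3  a_k=1  p_k/q_k = 79/4
fundamental: x₁=79, y₁=4  (since 6241 − 390·16 = 1)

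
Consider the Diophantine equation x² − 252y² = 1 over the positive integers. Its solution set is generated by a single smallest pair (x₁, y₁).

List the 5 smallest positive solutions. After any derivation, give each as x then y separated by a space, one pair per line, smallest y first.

127 8
32257 2032
8193151 516120
2081028097 131092448
528572943487 33296965672

√252 = [15; 1,6,1,30, …], period ℓ=4 (even) → k=3
step 0: (15, 1)  from 15·(1,0) + (0,1)
…
step 2: (111, 7)  from 6·(16,1) + (15,1)
step 3: (127, 8)  from 1·(111,7) + (16,1)
→ (127, 8).  Check: 127²=16129, 252·8²=16128, difference 1.
(x_2, y_2) = (127·127 + 252·8·8, 127·8 + 8·127) = (32257, 2032)
(x_3, y_3) = (127·32257 + 252·8·2032, 127·2032 + 8·32257) = (8193151, 516120)
(x_4, y_4) = (127·8193151 + 252·8·516120, 127·516120 + 8·8193151) = (2081028097, 131092448)
(x_5, y_5) = (127·2081028097 + 252·8·131092448, 127·131092448 + 8·2081028097) = (528572943487, 33296965672)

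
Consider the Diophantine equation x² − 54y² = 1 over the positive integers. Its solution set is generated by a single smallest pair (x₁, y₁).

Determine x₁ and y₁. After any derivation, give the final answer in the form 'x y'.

√54 = [7; 2,1,6,1,2,14, …], period ℓ=6 (even) → k=5
i=0: a=7 ⇒ p=7, q=1
…
i=3: a=6 ⇒ p=147, q=20
i=4: a=1 ⇒ p=169, q=23
i=5: a=2 ⇒ p=485, q=66
fundamental: x₁=485, y₁=66  (since 235225 − 54·4356 = 1)

485 66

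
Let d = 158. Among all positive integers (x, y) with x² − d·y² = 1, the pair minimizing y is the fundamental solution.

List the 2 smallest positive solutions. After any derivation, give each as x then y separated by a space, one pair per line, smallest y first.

7743 616
119908097 9539376

[12; 1,1,3,12,3,1,1,24] for √158; ℓ=8 ⇒ convergent index 7
step 0: (12, 1)  from 12·(1,0) + (0,1)
step 1: (13, 1)  from 1·(12,1) + (1,0)
…
step 4: (1081, 86)  from 12·(88,7) + (25,2)
…
step 6: (4412, 351)  from 1·(3331,265) + (1081,86)
step 7: (7743, 616)  from 1·(4412,351) + (3331,265)
(x₁, y₁) = (7743, 616);  7743² − 158·616² = 1 ✓
n=2: (7743,616)∘(7743,616) = (7743·7743+158·616·616, 7743·616+616·7743) = (119908097,9539376)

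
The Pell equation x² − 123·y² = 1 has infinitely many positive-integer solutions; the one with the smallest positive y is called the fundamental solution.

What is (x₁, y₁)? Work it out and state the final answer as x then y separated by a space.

122 11

√123 → a₀=11, period (11,22); ℓ=2 even so k=1
step 0: (11, 1)  from 11·(1,0) + (0,1)
step 1: (122, 11)  from 11·(11,1) + (1,0)
(x₁, y₁) = (122, 11);  122² − 123·11² = 1 ✓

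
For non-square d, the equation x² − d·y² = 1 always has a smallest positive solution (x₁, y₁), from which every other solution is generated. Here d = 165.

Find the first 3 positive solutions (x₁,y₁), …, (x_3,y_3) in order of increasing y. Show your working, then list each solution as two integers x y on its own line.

√165 → a₀=12, period (1,5,2,5,1,24); ℓ=6 even so k=5
step 0: (12, 1)  from 12·(1,0) + (0,1)
step 1: (13, 1)  from 1·(12,1) + (1,0)
step 2: (77, 6)  from 5·(13,1) + (12,1)
step 3: (167, 13)  from 2·(77,6) + (13,1)
step 4: (912, 71)  from 5·(167,13) + (77,6)
step 5: (1079, 84)  from 1·(912,71) + (167,13)
→ (1079, 84).  Check: 1079²=1164241, 165·84²=1164240, difference 1.
(1079+84√165)^2 = 2328481 + 181272√165
(1079+84√165)^3 = 5024860919 + 391184892√165

1079 84
2328481 181272
5024860919 391184892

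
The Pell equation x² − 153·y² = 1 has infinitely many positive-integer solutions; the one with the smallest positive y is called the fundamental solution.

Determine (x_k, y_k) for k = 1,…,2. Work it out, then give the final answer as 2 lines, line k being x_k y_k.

[12; 2,1,2,2,2,1,2,24] for √153; ℓ=8 ⇒ convergent index 7
k=0  a_k=12  p_k/q_k = 12/1
k=1  a_k=2  p_k/q_k = 25/2
k=2  a_k=1  p_k/q_k = 37/3
k=3  a_k=2  p_k/q_k = 99/8
…
k=5  a_k=2  p_k/q_k = 569/46
k=6  a_k=1  p_k/q_k = 804/65
k=7  a_k=2  p_k/q_k = 2177/176
→ (2177, 176).  Check: 2177²=4739329, 153·176²=4739328, difference 1.
n=2: (2177,176)∘(2177,176) = (2177·2177+153·176·176, 2177·176+176·2177) = (9478657,766304)

2177 176
9478657 766304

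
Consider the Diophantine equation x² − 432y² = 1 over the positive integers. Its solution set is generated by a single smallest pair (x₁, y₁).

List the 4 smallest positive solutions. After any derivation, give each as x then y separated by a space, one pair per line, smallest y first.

[20; 1,3,1,1,1,3,1,40] for √432; ℓ=8 ⇒ convergent index 7
a_0=20:  p_0=20·1+0=20,  q_0=20·0+1=1
…
a_3=1:  p_3=1·83+21=104,  q_3=1·4+1=5
a_4=1:  p_4=1·104+83=187,  q_4=1·5+4=9
a_5=1:  p_5=1·187+104=291,  q_5=1·9+5=14
a_6=3:  p_6=3·291+187=1060,  q_6=3·14+9=51
a_7=1:  p_7=1·1060+291=1351,  q_7=1·51+14=65
(x₁, y₁) = (1351, 65);  1351² − 432·65² = 1 ✓
(1351+65√432)^2 = 3650401 + 175630√432
(1351+65√432)^3 = 9863382151 + 474552195√432
(1351+65√432)^4 = 26650854921601 + 1282239855260√432

1351 65
3650401 175630
9863382151 474552195
26650854921601 1282239855260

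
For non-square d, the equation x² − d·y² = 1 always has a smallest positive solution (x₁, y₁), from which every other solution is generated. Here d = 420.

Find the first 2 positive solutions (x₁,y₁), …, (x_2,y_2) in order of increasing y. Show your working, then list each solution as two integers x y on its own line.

41 2
3361 164

[20; 2,40] for √420; ℓ=2 ⇒ convergent index 1
a_0=20:  p_0=20·1+0=20,  q_0=20·0+1=1
a_1=2:  p_1=2·20+1=41,  q_1=2·1+0=2
(x₁, y₁) = (41, 2);  41² − 420·2² = 1 ✓
(41+2√420)^2 = 3361 + 164√420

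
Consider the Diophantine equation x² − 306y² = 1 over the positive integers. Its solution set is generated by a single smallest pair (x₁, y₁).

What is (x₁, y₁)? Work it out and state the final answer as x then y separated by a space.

35 2

[17; 2,34] for √306; ℓ=2 ⇒ convergent index 1
a_0=17:  p_0=17·1+0=17,  q_0=17·0+1=1
a_1=2:  p_1=2·17+1=35,  q_1=2·1+0=2
fundamental: x₁=35, y₁=2  (since 1225 − 306·4 = 1)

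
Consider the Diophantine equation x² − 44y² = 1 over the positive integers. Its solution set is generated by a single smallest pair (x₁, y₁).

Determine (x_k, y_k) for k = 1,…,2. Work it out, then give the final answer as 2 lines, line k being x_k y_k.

199 30
79201 11940

[6; 1,1,1,2,1,1,1,12] for √44; ℓ=8 ⇒ convergent index 7
i=0: a=6 ⇒ p=6, q=1
i=1: a=1 ⇒ p=7, q=1
i=2: a=1 ⇒ p=13, q=2
i=3: a=1 ⇒ p=20, q=3
i=4: a=2 ⇒ p=53, q=8
i=5: a=1 ⇒ p=73, q=11
i=6: a=1 ⇒ p=126, q=19
i=7: a=1 ⇒ p=199, q=30
→ (199, 30).  Check: 199²=39601, 44·30²=39600, difference 1.
(199+30√44)^2 = 79201 + 11940√44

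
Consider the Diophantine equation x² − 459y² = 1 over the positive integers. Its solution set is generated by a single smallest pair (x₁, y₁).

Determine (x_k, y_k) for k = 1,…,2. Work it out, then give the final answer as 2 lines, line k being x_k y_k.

√459 = [21; 2,2,1,4,21,4,1,2,2,42, …], period ℓ=10 (even) → k=9
i=0: a=21 ⇒ p=21, q=1
…
i=5: a=21 ⇒ p=14997, q=700
…
i=8: a=2 ⇒ p=212079, q=9899
i=9: a=2 ⇒ p=499850, q=23331
fundamental: x₁=499850, y₁=23331  (since 249850022500 − 459·544335561 = 1)
(x_2, y_2) = (499850·499850 + 459·23331·23331, 499850·23331 + 23331·499850) = (499700044999, 23324000700)

499850 23331
499700044999 23324000700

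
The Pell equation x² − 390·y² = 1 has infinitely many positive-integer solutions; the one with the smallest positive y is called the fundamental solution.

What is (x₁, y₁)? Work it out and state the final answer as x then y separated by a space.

79 4

d=390: √d = [19; 1,2,1,38] (ℓ=4, even), read p_3/q_3
step 0: (19, 1)  from 19·(1,0) + (0,1)
step 1: (20, 1)  from 1·(19,1) + (1,0)
step 2: (59, 3)  from 2·(20,1) + (19,1)
step 3: (79, 4)  from 1·(59,3) + (20,1)
fundamental: x₁=79, y₁=4  (since 6241 − 390·16 = 1)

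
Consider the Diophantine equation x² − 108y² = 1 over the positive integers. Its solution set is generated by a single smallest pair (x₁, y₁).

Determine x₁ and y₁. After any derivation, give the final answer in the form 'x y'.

√108 → a₀=10, period (2,1,1,4,1,1,2,20); ℓ=8 even so k=7
a_0=10:  p_0=10·1+0=10,  q_0=10·0+1=1
a_1=2:  p_1=2·10+1=21,  q_1=2·1+0=2
a_2=1:  p_2=1·21+10=31,  q_2=1·2+1=3
…
a_4=4:  p_4=4·52+31=239,  q_4=4·5+3=23
…
a_6=1:  p_6=1·291+239=530,  q_6=1·28+23=51
a_7=2:  p_7=2·530+291=1351,  q_7=2·51+28=130
fundamental: x₁=1351, y₁=130  (since 1825201 − 108·16900 = 1)

1351 130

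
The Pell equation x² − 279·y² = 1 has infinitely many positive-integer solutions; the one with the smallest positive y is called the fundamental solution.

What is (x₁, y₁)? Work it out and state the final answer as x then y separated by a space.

1520 91

√279 → a₀=16, period (1,2,2,1,2,2,1,32); ℓ=8 even so k=7
k=0  a_k=16  p_k/q_k = 16/1
…
k=4  a_k=1  p_k/q_k = 167/10
…
k=6  a_k=2  p_k/q_k = 1069/64
k=7  a_k=1  p_k/q_k = 1520/91
→ (1520, 91).  Check: 1520²=2310400, 279·91²=2310399, difference 1.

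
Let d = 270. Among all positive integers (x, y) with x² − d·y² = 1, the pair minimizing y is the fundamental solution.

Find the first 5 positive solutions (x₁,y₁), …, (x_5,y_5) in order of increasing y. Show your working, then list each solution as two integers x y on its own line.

√270 = [16; 2,3,6,3,2,32, …], period ℓ=6 (even) → k=5
k=0  a_k=16  p_k/q_k = 16/1
k=1  a_k=2  p_k/q_k = 33/2
k=2  a_k=3  p_k/q_k = 115/7
…
k=4  a_k=3  p_k/q_k = 2284/139
k=5  a_k=2  p_k/q_k = 5291/322
→ (5291, 322).  Check: 5291²=27994681, 270·322²=27994680, difference 1.
(x_2, y_2) = (5291·5291 + 270·322·322, 5291·322 + 322·5291) = (55989361, 3407404)
(x_3, y_3) = (5291·55989361 + 270·322·3407404, 5291·3407404 + 322·55989361) = (592479412811, 36057148806)
(x_4, y_4) = (5291·592479412811 + 270·322·36057148806, 5291·36057148806 + 322·592479412811) = (6269617090376641, 381556745257688)
(x_5, y_5) = (5291·6269617090376641 + 270·322·381556745257688, 5291·381556745257688 + 322·6269617090376641) = (66345087457886202251, 4037633442259705610)

5291 322
55989361 3407404
592479412811 36057148806
6269617090376641 381556745257688
66345087457886202251 4037633442259705610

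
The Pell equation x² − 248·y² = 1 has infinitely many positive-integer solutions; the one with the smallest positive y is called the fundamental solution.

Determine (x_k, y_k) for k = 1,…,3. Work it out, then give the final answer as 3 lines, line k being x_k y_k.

d=248: √d = [15; 1,2,1,30] (ℓ=4, even), read p_3/q_3
step 0: (15, 1)  from 15·(1,0) + (0,1)
step 1: (16, 1)  from 1·(15,1) + (1,0)
step 2: (47, 3)  from 2·(16,1) + (15,1)
step 3: (63, 4)  from 1·(47,3) + (16,1)
→ (63, 4).  Check: 63²=3969, 248·4²=3968, difference 1.
(63+4√248)^2 = 7937 + 504√248
(63+4√248)^3 = 999999 + 63500√248

63 4
7937 504
999999 63500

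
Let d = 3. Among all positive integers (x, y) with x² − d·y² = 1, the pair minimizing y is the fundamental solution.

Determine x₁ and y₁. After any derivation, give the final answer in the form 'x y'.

√3 → a₀=1, period (1,2); ℓ=2 even so k=1
k=0  a_k=1  p_k/q_k = 1/1
k=1  a_k=1  p_k/q_k = 2/1
→ (2, 1).  Check: 2²=4, 3·1²=3, difference 1.

2 1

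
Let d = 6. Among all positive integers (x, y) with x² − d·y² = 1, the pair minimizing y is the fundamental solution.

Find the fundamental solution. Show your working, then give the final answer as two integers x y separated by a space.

√6 → a₀=2, period (2,4); ℓ=2 even so k=1
step 0: (2, 1)  from 2·(1,0) + (0,1)
step 1: (5, 2)  from 2·(2,1) + (1,0)
fundamental: x₁=5, y₁=2  (since 25 − 6·4 = 1)

5 2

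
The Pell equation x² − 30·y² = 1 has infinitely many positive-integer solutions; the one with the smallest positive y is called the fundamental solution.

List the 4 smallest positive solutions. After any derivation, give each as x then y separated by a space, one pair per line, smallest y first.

11 2
241 44
5291 966
116161 21208

√30 = [5; 2,10, …], period ℓ=2 (even) → k=1
a_0=5:  p_0=5·1+0=5,  q_0=5·0+1=1
a_1=2:  p_1=2·5+1=11,  q_1=2·1+0=2
→ (11, 2).  Check: 11²=121, 30·2²=120, difference 1.
(x_2, y_2) = (11·11 + 30·2·2, 11·2 + 2·11) = (241, 44)
(x_3, y_3) = (11·241 + 30·2·44, 11·44 + 2·241) = (5291, 966)
(x_4, y_4) = (11·5291 + 30·2·966, 11·966 + 2·5291) = (116161, 21208)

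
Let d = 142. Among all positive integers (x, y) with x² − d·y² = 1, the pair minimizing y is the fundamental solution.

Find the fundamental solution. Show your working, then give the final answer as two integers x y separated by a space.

143 12

d=142: √d = [11; 1,10,1,22] (ℓ=4, even), read p_3/q_3
i=0: a=11 ⇒ p=11, q=1
…
i=2: a=10 ⇒ p=131, q=11
i=3: a=1 ⇒ p=143, q=12
fundamental: x₁=143, y₁=12  (since 20449 − 142·144 = 1)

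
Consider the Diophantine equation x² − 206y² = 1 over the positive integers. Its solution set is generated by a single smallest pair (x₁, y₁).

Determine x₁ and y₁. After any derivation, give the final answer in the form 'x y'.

59535 4148

√206 = [14; 2,1,5,14,5,1,2,28, …], period ℓ=8 (even) → k=7
k=0  a_k=14  p_k/q_k = 14/1
k=1  a_k=2  p_k/q_k = 29/2
…
k=3  a_k=5  p_k/q_k = 244/17
k=4  a_k=14  p_k/q_k = 3459/241
…
k=6  a_k=1  p_k/q_k = 20998/1463
k=7  a_k=2  p_k/q_k = 59535/4148
fundamental: x₁=59535, y₁=4148  (since 3544416225 − 206·17205904 = 1)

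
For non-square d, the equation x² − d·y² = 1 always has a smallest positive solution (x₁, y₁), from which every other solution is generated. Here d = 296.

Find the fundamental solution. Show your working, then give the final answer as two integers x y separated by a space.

d=296: √d = [17; 4,1,7,1,4,34] (ℓ=6, even), read p_5/q_5
step 0: (17, 1)  from 17·(1,0) + (0,1)
step 1: (69, 4)  from 4·(17,1) + (1,0)
…
step 4: (757, 44)  from 1·(671,39) + (86,5)
step 5: (3699, 215)  from 4·(757,44) + (671,39)
(x₁, y₁) = (3699, 215);  3699² − 296·215² = 1 ✓

3699 215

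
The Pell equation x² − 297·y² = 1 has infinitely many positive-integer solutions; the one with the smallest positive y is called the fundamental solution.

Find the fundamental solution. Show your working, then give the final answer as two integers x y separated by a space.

48599 2820

√297 = [17; 4,3,1,1,2,1,1,3,4,34, …], period ℓ=10 (even) → k=9
a_0=17:  p_0=17·1+0=17,  q_0=17·0+1=1
a_1=4:  p_1=4·17+1=69,  q_1=4·1+0=4
…
a_4=1:  p_4=1·293+224=517,  q_4=1·17+13=30
a_5=2:  p_5=2·517+293=1327,  q_5=2·30+17=77
a_6=1:  p_6=1·1327+517=1844,  q_6=1·77+30=107
a_7=1:  p_7=1·1844+1327=3171,  q_7=1·107+77=184
a_8=3:  p_8=3·3171+1844=11357,  q_8=3·184+107=659
a_9=4:  p_9=4·11357+3171=48599,  q_9=4·659+184=2820
→ (48599, 2820).  Check: 48599²=2361862801, 297·2820²=2361862800, difference 1.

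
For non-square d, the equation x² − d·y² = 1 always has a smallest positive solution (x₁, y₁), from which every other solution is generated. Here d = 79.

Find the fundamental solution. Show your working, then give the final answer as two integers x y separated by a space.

√79 = [8; 1,7,1,16, …], period ℓ=4 (even) → k=3
i=0: a=8 ⇒ p=8, q=1
i=1: a=1 ⇒ p=9, q=1
i=2: a=7 ⇒ p=71, q=8
i=3: a=1 ⇒ p=80, q=9
(x₁, y₁) = (80, 9);  80² − 79·9² = 1 ✓

80 9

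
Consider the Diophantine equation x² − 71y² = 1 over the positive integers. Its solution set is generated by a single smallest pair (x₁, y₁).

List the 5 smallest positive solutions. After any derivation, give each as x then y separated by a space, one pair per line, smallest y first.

3480 413
24220799 2874480
168576757560 20006380387
1173294208396801 139244404619040
8166127521864977400 969141036142138013

[8; 2,2,1,7,1,2,2,16] for √71; ℓ=8 ⇒ convergent index 7
a_0=8:  p_0=8·1+0=8,  q_0=8·0+1=1
…
a_6=2:  p_6=2·514+455=1483,  q_6=2·61+54=176
a_7=2:  p_7=2·1483+514=3480,  q_7=2·176+61=413
→ (3480, 413).  Check: 3480²=12110400, 71·413²=12110399, difference 1.
k=2:  x_2 = 3480·3480+71·413·413 = 24220799,  y_2 = 3480·413+413·3480 = 2874480
k=3:  x_3 = 3480·24220799+71·413·2874480 = 168576757560,  y_3 = 3480·2874480+413·24220799 = 20006380387
k=4:  x_4 = 3480·168576757560+71·413·20006380387 = 1173294208396801,  y_4 = 3480·20006380387+413·168576757560 = 139244404619040
k=5:  x_5 = 3480·1173294208396801+71·413·139244404619040 = 8166127521864977400,  y_5 = 3480·139244404619040+413·1173294208396801 = 969141036142138013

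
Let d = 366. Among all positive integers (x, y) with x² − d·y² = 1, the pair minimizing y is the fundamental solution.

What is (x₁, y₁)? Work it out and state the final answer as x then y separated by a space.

907925 47458

√366 → a₀=19, period (7,1,1,1,2,12,2,1,1,1,7,38); ℓ=12 even so k=11
a_0=19:  p_0=19·1+0=19,  q_0=19·0+1=1
…
a_2=1:  p_2=1·134+19=153,  q_2=1·7+1=8
a_3=1:  p_3=1·153+134=287,  q_3=1·8+7=15
…
a_6=12:  p_6=12·1167+440=14444,  q_6=12·61+23=755
a_7=2:  p_7=2·14444+1167=30055,  q_7=2·755+61=1571
a_8=1:  p_8=1·30055+14444=44499,  q_8=1·1571+755=2326
a_9=1:  p_9=1·44499+30055=74554,  q_9=1·2326+1571=3897
a_10=1:  p_10=1·74554+44499=119053,  q_10=1·3897+2326=6223
a_11=7:  p_11=7·119053+74554=907925,  q_11=7·6223+3897=47458
fundamental: x₁=907925, y₁=47458  (since 824327805625 − 366·2252261764 = 1)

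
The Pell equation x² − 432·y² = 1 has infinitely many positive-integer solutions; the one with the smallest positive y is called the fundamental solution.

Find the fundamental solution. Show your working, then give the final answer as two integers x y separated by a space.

√432 = [20; 1,3,1,1,1,3,1,40, …], period ℓ=8 (even) → k=7
i=0: a=20 ⇒ p=20, q=1
i=1: a=1 ⇒ p=21, q=1
i=2: a=3 ⇒ p=83, q=4
i=3: a=1 ⇒ p=104, q=5
i=4: a=1 ⇒ p=187, q=9
i=5: a=1 ⇒ p=291, q=14
i=6: a=3 ⇒ p=1060, q=51
i=7: a=1 ⇒ p=1351, q=65
(x₁, y₁) = (1351, 65);  1351² − 432·65² = 1 ✓

1351 65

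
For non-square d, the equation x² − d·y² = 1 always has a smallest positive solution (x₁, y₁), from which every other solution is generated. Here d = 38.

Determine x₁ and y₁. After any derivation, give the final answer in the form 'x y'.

[6; 6,12] for √38; ℓ=2 ⇒ convergent index 1
a_0=6:  p_0=6·1+0=6,  q_0=6·0+1=1
a_1=6:  p_1=6·6+1=37,  q_1=6·1+0=6
(x₁, y₁) = (37, 6);  37² − 38·6² = 1 ✓

37 6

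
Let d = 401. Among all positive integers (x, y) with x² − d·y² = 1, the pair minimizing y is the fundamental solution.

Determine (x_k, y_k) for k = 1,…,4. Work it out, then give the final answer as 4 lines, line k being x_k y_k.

d=401: √d = [20; 40] (ℓ=1, odd), read p_1/q_1
a_0=20:  p_0=20·1+0=20,  q_0=20·0+1=1
a_1=40:  p_1=40·20+1=801,  q_1=40·1+0=40
→ (801, 40).  Check: 801²=641601, 401·40²=641600, difference 1.
n=2: (801,40)∘(801,40) = (801·801+401·40·40, 801·40+40·801) = (1283201,64080)
n=3: (1283201,64080)∘(801,40) = (801·1283201+401·40·64080, 801·64080+40·1283201) = (2055687201,102656120)
n=4: (2055687201,102656120)∘(801,40) = (801·2055687201+401·40·102656120, 801·102656120+40·2055687201) = (3293209612801,164455040160)

801 40
1283201 64080
2055687201 102656120
3293209612801 164455040160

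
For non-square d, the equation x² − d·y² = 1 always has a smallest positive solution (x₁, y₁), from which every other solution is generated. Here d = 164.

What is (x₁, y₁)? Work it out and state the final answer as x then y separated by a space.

2049 160

√164 = [12; 1,4,6,4,1,24, …], period ℓ=6 (even) → k=5
k=0  a_k=12  p_k/q_k = 12/1
k=1  a_k=1  p_k/q_k = 13/1
…
k=4  a_k=4  p_k/q_k = 1652/129
k=5  a_k=1  p_k/q_k = 2049/160
fundamental: x₁=2049, y₁=160  (since 4198401 − 164·25600 = 1)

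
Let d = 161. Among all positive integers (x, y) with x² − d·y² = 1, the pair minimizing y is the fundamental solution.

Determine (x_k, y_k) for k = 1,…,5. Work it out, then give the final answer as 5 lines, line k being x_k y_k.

d=161: √d = [12; 1,2,4,1,2,1,4,2,1,24] (ℓ=10, even), read p_9/q_9
k=0  a_k=12  p_k/q_k = 12/1
…
k=2  a_k=2  p_k/q_k = 38/3
k=3  a_k=4  p_k/q_k = 165/13
k=4  a_k=1  p_k/q_k = 203/16
k=5  a_k=2  p_k/q_k = 571/45
k=6  a_k=1  p_k/q_k = 774/61
k=7  a_k=4  p_k/q_k = 3667/289
k=8  a_k=2  p_k/q_k = 8108/639
k=9  a_k=1  p_k/q_k = 11775/928
→ (11775, 928).  Check: 11775²=138650625, 161·928²=138650624, difference 1.
k=2:  x_2 = 11775·11775+161·928·928 = 277301249,  y_2 = 11775·928+928·11775 = 21854400
k=3:  x_3 = 11775·277301249+161·928·21854400 = 6530444402175,  y_3 = 11775·21854400+928·277301249 = 514671119072
k=4:  x_4 = 11775·6530444402175+161·928·514671119072 = 153791965393920001,  y_4 = 11775·514671119072+928·6530444402175 = 12120504832291200
k=5:  x_5 = 11775·153791965393920001+161·928·12120504832291200 = 3621800778496371621375,  y_5 = 11775·12120504832291200+928·153791965393920001 = 285437888285786640928

11775 928
277301249 21854400
6530444402175 514671119072
153791965393920001 12120504832291200
3621800778496371621375 285437888285786640928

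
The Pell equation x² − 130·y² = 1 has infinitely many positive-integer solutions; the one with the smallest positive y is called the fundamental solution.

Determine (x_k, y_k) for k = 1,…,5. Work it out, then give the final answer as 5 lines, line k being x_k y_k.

d=130: √d = [11; 2,2,22] (ℓ=3, odd), read p_5/q_5
k=0  a_k=11  p_k/q_k = 11/1
…
k=4  a_k=2  p_k/q_k = 2611/229
k=5  a_k=2  p_k/q_k = 6499/570
→ (6499, 570).  Check: 6499²=42237001, 130·570²=42237000, difference 1.
(x_2, y_2) = (6499·6499 + 130·570·570, 6499·570 + 570·6499) = (84474001, 7408860)
(x_3, y_3) = (6499·84474001 + 130·570·7408860, 6499·7408860 + 570·84474001) = (1097993058499, 96300361710)
(x_4, y_4) = (6499·1097993058499 + 130·570·96300361710, 6499·96300361710 + 570·1097993058499) = (14271713689896001, 1251712094097720)
(x_5, y_5) = (6499·14271713689896001 + 130·570·1251712094097720, 6499·1251712094097720 + 570·14271713689896001) = (185503733443275162499, 16269753702781802850)

6499 570
84474001 7408860
1097993058499 96300361710
14271713689896001 1251712094097720
185503733443275162499 16269753702781802850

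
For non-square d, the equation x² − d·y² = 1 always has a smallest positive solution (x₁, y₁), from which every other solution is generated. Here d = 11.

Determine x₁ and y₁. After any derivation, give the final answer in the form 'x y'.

10 3

d=11: √d = [3; 3,6] (ℓ=2, even), read p_1/q_1
a_0=3:  p_0=3·1+0=3,  q_0=3·0+1=1
a_1=3:  p_1=3·3+1=10,  q_1=3·1+0=3
(x₁, y₁) = (10, 3);  10² − 11·3² = 1 ✓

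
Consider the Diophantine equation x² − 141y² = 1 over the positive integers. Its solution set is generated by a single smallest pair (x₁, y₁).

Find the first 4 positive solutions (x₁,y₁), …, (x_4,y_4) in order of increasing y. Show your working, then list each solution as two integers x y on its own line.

[11; 1,6,1,22] for √141; ℓ=4 ⇒ convergent index 3
i=0: a=11 ⇒ p=11, q=1
i=1: a=1 ⇒ p=12, q=1
i=2: a=6 ⇒ p=83, q=7
i=3: a=1 ⇒ p=95, q=8
fundamental: x₁=95, y₁=8  (since 9025 − 141·64 = 1)
k=2:  x_2 = 95·95+141·8·8 = 18049,  y_2 = 95·8+8·95 = 1520
k=3:  x_3 = 95·18049+141·8·1520 = 3429215,  y_3 = 95·1520+8·18049 = 288792
k=4:  x_4 = 95·3429215+141·8·288792 = 651532801,  y_4 = 95·288792+8·3429215 = 54868960

95 8
18049 1520
3429215 288792
651532801 54868960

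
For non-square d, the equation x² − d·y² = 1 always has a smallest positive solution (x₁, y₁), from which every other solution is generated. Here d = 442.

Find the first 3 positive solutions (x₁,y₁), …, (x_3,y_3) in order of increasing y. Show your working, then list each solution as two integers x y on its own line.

d=442: √d = [21; 42] (ℓ=1, odd), read p_1/q_1
k=0  a_k=21  p_k/q_k = 21/1
k=1  a_k=42  p_k/q_k = 883/42
(x₁, y₁) = (883, 42);  883² − 442·42² = 1 ✓
k=2:  x_2 = 883·883+442·42·42 = 1559377,  y_2 = 883·42+42·883 = 74172
k=3:  x_3 = 883·1559377+442·42·74172 = 2753858899,  y_3 = 883·74172+42·1559377 = 130987710

883 42
1559377 74172
2753858899 130987710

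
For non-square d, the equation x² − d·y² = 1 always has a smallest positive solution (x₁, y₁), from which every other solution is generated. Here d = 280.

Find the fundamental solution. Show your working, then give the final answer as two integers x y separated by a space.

251 15

d=280: √d = [16; 1,2,1,2,1,32] (ℓ=6, even), read p_5/q_5
a_0=16:  p_0=16·1+0=16,  q_0=16·0+1=1
…
a_4=2:  p_4=2·67+50=184,  q_4=2·4+3=11
a_5=1:  p_5=1·184+67=251,  q_5=1·11+4=15
fundamental: x₁=251, y₁=15  (since 63001 − 280·225 = 1)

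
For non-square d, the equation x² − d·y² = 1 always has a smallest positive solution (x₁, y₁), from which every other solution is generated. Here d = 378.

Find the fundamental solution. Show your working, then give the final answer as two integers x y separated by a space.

√378 → a₀=19, period (2,3,1,4,1,3,2,38); ℓ=8 even so k=7
i=0: a=19 ⇒ p=19, q=1
…
i=5: a=1 ⇒ p=1011, q=52
i=6: a=3 ⇒ p=3869, q=199
i=7: a=2 ⇒ p=8749, q=450
→ (8749, 450).  Check: 8749²=76545001, 378·450²=76545000, difference 1.

8749 450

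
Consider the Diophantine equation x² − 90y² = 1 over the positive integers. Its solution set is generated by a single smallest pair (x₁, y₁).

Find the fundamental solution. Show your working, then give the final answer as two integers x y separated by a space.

19 2

√90 → a₀=9, period (2,18); ℓ=2 even so k=1
k=0  a_k=9  p_k/q_k = 9/1
k=1  a_k=2  p_k/q_k = 19/2
→ (19, 2).  Check: 19²=361, 90·2²=360, difference 1.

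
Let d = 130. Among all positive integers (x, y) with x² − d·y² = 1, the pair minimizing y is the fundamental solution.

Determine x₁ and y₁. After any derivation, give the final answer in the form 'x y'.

6499 570

√130 = [11; 2,2,22, …], period ℓ=3 (odd) → k=5
k=0  a_k=11  p_k/q_k = 11/1
…
k=4  a_k=2  p_k/q_k = 2611/229
k=5  a_k=2  p_k/q_k = 6499/570
(x₁, y₁) = (6499, 570);  6499² − 130·570² = 1 ✓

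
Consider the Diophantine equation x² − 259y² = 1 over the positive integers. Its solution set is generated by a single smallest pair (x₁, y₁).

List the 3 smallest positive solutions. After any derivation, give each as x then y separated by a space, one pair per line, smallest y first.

√259 = [16; 10,1,2,3,4,3,2,1,10,32, …], period ℓ=10 (even) → k=9
i=0: a=16 ⇒ p=16, q=1
…
i=3: a=2 ⇒ p=515, q=32
i=4: a=3 ⇒ p=1722, q=107
i=5: a=4 ⇒ p=7403, q=460
i=6: a=3 ⇒ p=23931, q=1487
…
i=8: a=1 ⇒ p=79196, q=4921
i=9: a=10 ⇒ p=847225, q=52644
fundamental: x₁=847225, y₁=52644  (since 717790200625 − 259·2771390736 = 1)
n=2: (847225,52644)∘(847225,52644) = (847225·847225+259·52644·52644, 847225·52644+52644·847225) = (1435580401249,89202625800)
n=3: (1435580401249,89202625800)∘(847225,52644) = (847225·1435580401249+259·52644·89202625800, 847225·89202625800+52644·1435580401249) = (2432519210895520825,151149389286757356)

847225 52644
1435580401249 89202625800
2432519210895520825 151149389286757356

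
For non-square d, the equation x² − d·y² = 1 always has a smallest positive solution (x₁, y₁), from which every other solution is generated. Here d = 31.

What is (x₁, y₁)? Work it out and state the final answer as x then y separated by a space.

√31 → a₀=5, period (1,1,3,5,3,1,1,10); ℓ=8 even so k=7
step 0: (5, 1)  from 5·(1,0) + (0,1)
step 1: (6, 1)  from 1·(5,1) + (1,0)
…
step 6: (863, 155)  from 1·(657,118) + (206,37)
step 7: (1520, 273)  from 1·(863,155) + (657,118)
(x₁, y₁) = (1520, 273);  1520² − 31·273² = 1 ✓

1520 273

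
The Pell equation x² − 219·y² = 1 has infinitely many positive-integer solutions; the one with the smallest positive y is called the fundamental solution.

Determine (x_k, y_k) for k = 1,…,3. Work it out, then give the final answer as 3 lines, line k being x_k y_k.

d=219: √d = [14; 1,3,1,28] (ℓ=4, even), read p_3/q_3
a_0=14:  p_0=14·1+0=14,  q_0=14·0+1=1
a_1=1:  p_1=1·14+1=15,  q_1=1·1+0=1
a_2=3:  p_2=3·15+14=59,  q_2=3·1+1=4
a_3=1:  p_3=1·59+15=74,  q_3=1·4+1=5
(x₁, y₁) = (74, 5);  74² − 219·5² = 1 ✓
k=2:  x_2 = 74·74+219·5·5 = 10951,  y_2 = 74·5+5·74 = 740
k=3:  x_3 = 74·10951+219·5·740 = 1620674,  y_3 = 74·740+5·10951 = 109515

74 5
10951 740
1620674 109515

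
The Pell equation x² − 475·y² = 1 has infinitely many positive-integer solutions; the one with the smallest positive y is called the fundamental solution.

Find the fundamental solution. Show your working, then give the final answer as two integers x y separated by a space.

57799 2652

[21; 1,3,1,6,2,6,1,3,1,42] for √475; ℓ=10 ⇒ convergent index 9
i=0: a=21 ⇒ p=21, q=1
i=1: a=1 ⇒ p=22, q=1
i=2: a=3 ⇒ p=87, q=4
i=3: a=1 ⇒ p=109, q=5
…
i=6: a=6 ⇒ p=10287, q=472
…
i=8: a=3 ⇒ p=45921, q=2107
i=9: a=1 ⇒ p=57799, q=2652
fundamental: x₁=57799, y₁=2652  (since 3340724401 − 475·7033104 = 1)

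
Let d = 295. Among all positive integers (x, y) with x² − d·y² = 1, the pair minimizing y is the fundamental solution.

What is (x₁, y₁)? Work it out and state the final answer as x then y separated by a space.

[17; 5,1,2,3,2,6,2,3,2,1,5,34] for √295; ℓ=12 ⇒ convergent index 11
i=0: a=17 ⇒ p=17, q=1
i=1: a=5 ⇒ p=86, q=5
…
i=8: a=3 ⇒ p=108103, q=6294
…
i=10: a=1 ⇒ p=355517, q=20699
i=11: a=5 ⇒ p=2024999, q=117900
fundamental: x₁=2024999, y₁=117900  (since 4100620950001 − 295·13900410000 = 1)

2024999 117900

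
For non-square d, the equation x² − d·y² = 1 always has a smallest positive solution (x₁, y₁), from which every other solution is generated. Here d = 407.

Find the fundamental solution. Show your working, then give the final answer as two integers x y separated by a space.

√407 = [20; 5,1,2,1,5,40, …], period ℓ=6 (even) → k=5
k=0  a_k=20  p_k/q_k = 20/1
…
k=3  a_k=2  p_k/q_k = 343/17
k=4  a_k=1  p_k/q_k = 464/23
k=5  a_k=5  p_k/q_k = 2663/132
→ (2663, 132).  Check: 2663²=7091569, 407·132²=7091568, difference 1.

2663 132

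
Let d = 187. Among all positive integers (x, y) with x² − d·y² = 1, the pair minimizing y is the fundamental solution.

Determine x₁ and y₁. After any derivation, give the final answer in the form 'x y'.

d=187: √d = [13; 1,2,13,2,1,26] (ℓ=6, even), read p_5/q_5
step 0: (13, 1)  from 13·(1,0) + (0,1)
step 1: (14, 1)  from 1·(13,1) + (1,0)
step 2: (41, 3)  from 2·(14,1) + (13,1)
…
step 4: (1135, 83)  from 2·(547,40) + (41,3)
step 5: (1682, 123)  from 1·(1135,83) + (547,40)
fundamental: x₁=1682, y₁=123  (since 2829124 − 187·15129 = 1)

1682 123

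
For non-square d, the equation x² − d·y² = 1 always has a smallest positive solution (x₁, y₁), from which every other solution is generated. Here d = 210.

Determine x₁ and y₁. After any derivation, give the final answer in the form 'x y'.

29 2

d=210: √d = [14; 2,28] (ℓ=2, even), read p_1/q_1
k=0  a_k=14  p_k/q_k = 14/1
k=1  a_k=2  p_k/q_k = 29/2
(x₁, y₁) = (29, 2);  29² − 210·2² = 1 ✓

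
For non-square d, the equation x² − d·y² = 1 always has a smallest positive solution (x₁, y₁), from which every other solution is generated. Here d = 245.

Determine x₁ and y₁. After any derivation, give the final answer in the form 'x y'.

51841 3312

√245 = [15; 1,1,1,7,6,7,1,1,1,30, …], period ℓ=10 (even) → k=9
k=0  a_k=15  p_k/q_k = 15/1
k=1  a_k=1  p_k/q_k = 16/1
k=2  a_k=1  p_k/q_k = 31/2
k=3  a_k=1  p_k/q_k = 47/3
…
k=8  a_k=1  p_k/q_k = 33825/2161
k=9  a_k=1  p_k/q_k = 51841/3312
(x₁, y₁) = (51841, 3312);  51841² − 245·3312² = 1 ✓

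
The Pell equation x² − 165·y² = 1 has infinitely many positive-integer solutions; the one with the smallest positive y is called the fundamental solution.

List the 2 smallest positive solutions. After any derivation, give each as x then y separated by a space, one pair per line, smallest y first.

[12; 1,5,2,5,1,24] for √165; ℓ=6 ⇒ convergent index 5
i=0: a=12 ⇒ p=12, q=1
…
i=3: a=2 ⇒ p=167, q=13
i=4: a=5 ⇒ p=912, q=71
i=5: a=1 ⇒ p=1079, q=84
→ (1079, 84).  Check: 1079²=1164241, 165·84²=1164240, difference 1.
k=2:  x_2 = 1079·1079+165·84·84 = 2328481,  y_2 = 1079·84+84·1079 = 181272

1079 84
2328481 181272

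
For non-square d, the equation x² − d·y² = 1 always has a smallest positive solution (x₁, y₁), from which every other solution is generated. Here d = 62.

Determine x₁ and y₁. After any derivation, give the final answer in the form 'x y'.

63 8

[7; 1,6,1,14] for √62; ℓ=4 ⇒ convergent index 3
i=0: a=7 ⇒ p=7, q=1
…
i=2: a=6 ⇒ p=55, q=7
i=3: a=1 ⇒ p=63, q=8
(x₁, y₁) = (63, 8);  63² − 62·8² = 1 ✓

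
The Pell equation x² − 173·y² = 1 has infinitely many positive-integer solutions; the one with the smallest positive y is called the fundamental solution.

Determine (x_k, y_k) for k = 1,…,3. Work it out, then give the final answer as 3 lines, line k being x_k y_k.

2499849 190060
12498490045601 950242601880
62488675684008728649 4750926036134042180

√173 → a₀=13, period (6,1,1,6,26); ℓ=5 odd so k=9
a_0=13:  p_0=13·1+0=13,  q_0=13·0+1=1
…
a_2=1:  p_2=1·79+13=92,  q_2=1·6+1=7
a_3=1:  p_3=1·92+79=171,  q_3=1·7+6=13
…
a_6=6:  p_6=6·29239+1118=176552,  q_6=6·2223+85=13423
a_7=1:  p_7=1·176552+29239=205791,  q_7=1·13423+2223=15646
a_8=1:  p_8=1·205791+176552=382343,  q_8=1·15646+13423=29069
a_9=6:  p_9=6·382343+205791=2499849,  q_9=6·29069+15646=190060
fundamental: x₁=2499849, y₁=190060  (since 6249245022801 − 173·36122803600 = 1)
n=2: (2499849,190060)∘(2499849,190060) = (2499849·2499849+173·190060·190060, 2499849·190060+190060·2499849) = (12498490045601,950242601880)
n=3: (12498490045601,950242601880)∘(2499849,190060) = (2499849·12498490045601+173·190060·950242601880, 2499849·950242601880+190060·12498490045601) = (62488675684008728649,4750926036134042180)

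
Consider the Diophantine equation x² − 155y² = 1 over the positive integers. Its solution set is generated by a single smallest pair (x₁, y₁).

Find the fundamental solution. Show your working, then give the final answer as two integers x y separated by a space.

[12; 2,4,2,24] for √155; ℓ=4 ⇒ convergent index 3
a_0=12:  p_0=12·1+0=12,  q_0=12·0+1=1
…
a_2=4:  p_2=4·25+12=112,  q_2=4·2+1=9
a_3=2:  p_3=2·112+25=249,  q_3=2·9+2=20
(x₁, y₁) = (249, 20);  249² − 155·20² = 1 ✓

249 20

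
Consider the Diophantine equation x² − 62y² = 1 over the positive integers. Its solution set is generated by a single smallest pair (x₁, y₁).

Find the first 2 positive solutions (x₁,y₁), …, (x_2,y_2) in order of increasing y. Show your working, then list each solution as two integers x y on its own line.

63 8
7937 1008

[7; 1,6,1,14] for √62; ℓ=4 ⇒ convergent index 3
i=0: a=7 ⇒ p=7, q=1
…
i=2: a=6 ⇒ p=55, q=7
i=3: a=1 ⇒ p=63, q=8
(x₁, y₁) = (63, 8);  63² − 62·8² = 1 ✓
(x_2, y_2) = (63·63 + 62·8·8, 63·8 + 8·63) = (7937, 1008)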